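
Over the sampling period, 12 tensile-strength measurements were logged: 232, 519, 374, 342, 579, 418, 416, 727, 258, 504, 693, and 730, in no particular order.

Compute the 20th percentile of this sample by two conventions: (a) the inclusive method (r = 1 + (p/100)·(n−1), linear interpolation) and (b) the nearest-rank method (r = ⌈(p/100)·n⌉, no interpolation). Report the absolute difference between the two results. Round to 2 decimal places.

Sorted: 232, 258, 342, 374, 416, 418, 504, 519, 579, 693, 727, 730.
n = 12.
(a) r = 3.2; between ranks 3 (342) and 4 (374): 348.4.
(b) the nearest-rank method: rank 3 → 342.
|348.4 − 342| = 6.4.

6.40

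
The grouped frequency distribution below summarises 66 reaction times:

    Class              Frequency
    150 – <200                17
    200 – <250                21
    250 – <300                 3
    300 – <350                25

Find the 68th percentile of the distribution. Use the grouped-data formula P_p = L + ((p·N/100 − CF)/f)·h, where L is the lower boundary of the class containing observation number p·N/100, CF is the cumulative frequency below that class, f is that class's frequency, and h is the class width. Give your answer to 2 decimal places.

N = 66; target position k = 68/100 · 66 = 44.88.
Cumulative frequencies: 17, 38, 41, 66.
Observation 44.88 falls in the class 300 – <350.
L = 300, CF = 41, f = 25, h = 50.
P68 = 300 + ((44.88 − 41)/25)·50 = 300 + 7.76 = 307.76.

307.76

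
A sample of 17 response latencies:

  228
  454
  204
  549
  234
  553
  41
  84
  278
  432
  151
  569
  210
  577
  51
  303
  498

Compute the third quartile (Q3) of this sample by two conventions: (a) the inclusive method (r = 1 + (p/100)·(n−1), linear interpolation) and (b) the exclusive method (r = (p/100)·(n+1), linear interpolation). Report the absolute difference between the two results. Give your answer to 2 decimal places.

25.50

Sorted: 41, 51, 84, 151, 204, 210, 228, 234, 278, 303, 432, 454, 498, 549, 553, 569, 577.
n = 17.
(a) r = 13 → value at rank 13 = 498.
(b) r = 13.5; between ranks 13 (498) and 14 (549): 523.5.
|498 − 523.5| = 25.5.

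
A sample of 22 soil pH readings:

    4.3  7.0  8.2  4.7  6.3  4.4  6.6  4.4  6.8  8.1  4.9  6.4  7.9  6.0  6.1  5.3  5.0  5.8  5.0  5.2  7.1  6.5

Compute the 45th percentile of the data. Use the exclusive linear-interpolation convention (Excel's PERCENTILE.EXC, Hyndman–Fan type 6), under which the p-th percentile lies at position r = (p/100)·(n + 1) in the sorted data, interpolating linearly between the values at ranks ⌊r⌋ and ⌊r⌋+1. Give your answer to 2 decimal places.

5.87

Sorted: 4.3, 4.4, 4.4, 4.7, 4.9, 5.0, 5.0, 5.2, 5.3, 5.8, 6.0, 6.1, 6.3, 6.4, 6.5, 6.6, 6.8, 7.0, 7.1, 7.9, 8.1, 8.2.
n = 22.
r = (45/100)·(22 + 1) = 10.35.
Rank 10 is 5.8 and rank 11 is 6.0.
Interpolate: 5.8 + 0.35·(6.0 − 5.8) = 5.8 + 0.35·0.2 = 5.87.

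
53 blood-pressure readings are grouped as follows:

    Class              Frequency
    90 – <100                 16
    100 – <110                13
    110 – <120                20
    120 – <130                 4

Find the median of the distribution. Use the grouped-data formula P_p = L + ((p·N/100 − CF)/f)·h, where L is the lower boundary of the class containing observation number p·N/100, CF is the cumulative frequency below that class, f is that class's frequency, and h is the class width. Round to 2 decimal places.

N = 53; target position k = 50/100 · 53 = 26.5.
Cumulative frequencies: 16, 29, 49, 53.
Observation 26.5 falls in the class 100 – <110.
L = 100, CF = 16, f = 13, h = 10.
P50 = 100 + ((26.5 − 16)/13)·10 = 100 + 8.07692 = 108.077.

108.08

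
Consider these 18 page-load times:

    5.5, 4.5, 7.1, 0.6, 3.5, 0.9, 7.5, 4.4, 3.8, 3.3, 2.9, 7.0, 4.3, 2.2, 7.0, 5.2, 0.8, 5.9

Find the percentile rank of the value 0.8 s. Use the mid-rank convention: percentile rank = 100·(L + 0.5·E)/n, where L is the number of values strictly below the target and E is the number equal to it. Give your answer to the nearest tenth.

8.3

Sorted: 0.6, 0.8, 0.9, 2.2, 2.9, 3.3, 3.5, 3.8, 4.3, 4.4, 4.5, 5.2, 5.5, 5.9, 7.0, 7.0, 7.1, 7.5.
Count below 0.8: L = 1; count equal: E = 1; n = 18.
Percentile rank = 100·(1 + 0.5·1)/18 = 100·1.5/18 = 8.333.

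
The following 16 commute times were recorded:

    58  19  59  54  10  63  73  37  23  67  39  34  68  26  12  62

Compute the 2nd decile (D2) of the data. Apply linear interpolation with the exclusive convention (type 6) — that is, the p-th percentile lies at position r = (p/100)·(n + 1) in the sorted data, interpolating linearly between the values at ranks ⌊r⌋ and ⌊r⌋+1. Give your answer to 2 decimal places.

20.60

Sorted: 10, 12, 19, 23, 26, 34, 37, 39, 54, 58, 59, 62, 63, 67, 68, 73.
n = 16.
r = (20/100)·(16 + 1) = 3.4.
Rank 3 is 19 and rank 4 is 23.
Interpolate: 19 + 0.4·(23 − 19) = 19 + 0.4·4 = 20.6.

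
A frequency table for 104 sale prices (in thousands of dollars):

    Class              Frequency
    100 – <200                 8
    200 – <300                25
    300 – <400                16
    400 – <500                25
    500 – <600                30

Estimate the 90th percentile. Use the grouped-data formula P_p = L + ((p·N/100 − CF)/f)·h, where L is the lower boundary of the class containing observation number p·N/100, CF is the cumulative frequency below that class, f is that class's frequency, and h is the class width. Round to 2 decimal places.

565.33

N = 104; target position k = 90/100 · 104 = 93.6.
Cumulative frequencies: 8, 33, 49, 74, 104.
Observation 93.6 falls in the class 500 – <600.
L = 500, CF = 74, f = 30, h = 100.
P90 = 500 + ((93.6 − 74)/30)·100 = 500 + 65.3333 = 565.333.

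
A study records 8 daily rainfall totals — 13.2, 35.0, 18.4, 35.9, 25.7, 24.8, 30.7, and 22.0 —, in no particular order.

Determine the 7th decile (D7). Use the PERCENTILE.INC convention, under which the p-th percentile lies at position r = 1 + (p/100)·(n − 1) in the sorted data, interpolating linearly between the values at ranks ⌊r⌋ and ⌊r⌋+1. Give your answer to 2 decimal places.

30.20

Sorted: 13.2, 18.4, 22.0, 24.8, 25.7, 30.7, 35.0, 35.9.
n = 8.
r = 1 + (70/100)·(8 − 1) = 1 + 4.9 = 5.9.
Rank 5 is 25.7 and rank 6 is 30.7.
Interpolate: 25.7 + 0.9·(30.7 − 25.7) = 25.7 + 0.9·5 = 30.2.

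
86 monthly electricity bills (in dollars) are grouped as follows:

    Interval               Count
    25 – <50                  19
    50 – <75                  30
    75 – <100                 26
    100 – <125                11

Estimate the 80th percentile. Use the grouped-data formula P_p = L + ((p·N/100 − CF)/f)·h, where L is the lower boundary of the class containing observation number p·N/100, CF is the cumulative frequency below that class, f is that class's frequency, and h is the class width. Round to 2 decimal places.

N = 86; target position k = 80/100 · 86 = 68.8.
Cumulative frequencies: 19, 49, 75, 86.
Observation 68.8 falls in the class 75 – <100.
L = 75, CF = 49, f = 26, h = 25.
P80 = 75 + ((68.8 − 49)/26)·25 = 75 + 19.0385 = 94.0385.

94.04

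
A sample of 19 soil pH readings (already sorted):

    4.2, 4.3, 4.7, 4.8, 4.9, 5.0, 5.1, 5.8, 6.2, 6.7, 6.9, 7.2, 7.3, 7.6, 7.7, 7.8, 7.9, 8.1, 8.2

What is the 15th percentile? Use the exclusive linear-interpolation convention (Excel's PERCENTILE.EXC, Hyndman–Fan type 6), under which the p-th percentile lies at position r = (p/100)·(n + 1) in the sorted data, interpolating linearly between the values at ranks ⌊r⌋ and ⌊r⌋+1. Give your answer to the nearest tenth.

4.7

n = 19.
r = (15/100)·(19 + 1) = 3.
r is an integer, so P15 is the value at rank 3: 4.7.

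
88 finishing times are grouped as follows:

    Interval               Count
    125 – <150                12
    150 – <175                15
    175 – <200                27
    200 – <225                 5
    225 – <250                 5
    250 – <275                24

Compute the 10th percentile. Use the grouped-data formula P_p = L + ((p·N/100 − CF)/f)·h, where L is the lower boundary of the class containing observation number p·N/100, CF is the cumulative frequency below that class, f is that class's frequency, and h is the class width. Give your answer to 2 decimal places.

N = 88; target position k = 10/100 · 88 = 8.8.
Cumulative frequencies: 12, 27, 54, 59, 64, 88.
Observation 8.8 falls in the class 125 – <150.
L = 125, CF = 0, f = 12, h = 25.
P10 = 125 + ((8.8 − 0)/12)·25 = 125 + 18.3333 = 143.333.

143.33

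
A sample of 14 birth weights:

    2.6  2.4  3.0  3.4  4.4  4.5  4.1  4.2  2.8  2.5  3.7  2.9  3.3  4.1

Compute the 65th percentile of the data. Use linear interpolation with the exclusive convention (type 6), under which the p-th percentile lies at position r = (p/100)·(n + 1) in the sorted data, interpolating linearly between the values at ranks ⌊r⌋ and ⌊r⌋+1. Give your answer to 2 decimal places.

4.00

Sorted: 2.4, 2.5, 2.6, 2.8, 2.9, 3.0, 3.3, 3.4, 3.7, 4.1, 4.1, 4.2, 4.4, 4.5.
n = 14.
r = (65/100)·(14 + 1) = 9.75.
Rank 9 is 3.7 and rank 10 is 4.1.
Interpolate: 3.7 + 0.75·(4.1 − 3.7) = 3.7 + 0.75·0.4 = 4.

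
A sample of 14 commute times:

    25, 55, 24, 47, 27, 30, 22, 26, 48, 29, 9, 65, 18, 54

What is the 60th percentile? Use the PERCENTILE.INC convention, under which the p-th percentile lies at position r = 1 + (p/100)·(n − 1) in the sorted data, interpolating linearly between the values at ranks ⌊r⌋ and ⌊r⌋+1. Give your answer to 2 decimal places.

29.80

Sorted: 9, 18, 22, 24, 25, 26, 27, 29, 30, 47, 48, 54, 55, 65.
n = 14.
r = 1 + (60/100)·(14 − 1) = 1 + 7.8 = 8.8.
Rank 8 is 29 and rank 9 is 30.
Interpolate: 29 + 0.8·(30 − 29) = 29 + 0.8·1 = 29.8.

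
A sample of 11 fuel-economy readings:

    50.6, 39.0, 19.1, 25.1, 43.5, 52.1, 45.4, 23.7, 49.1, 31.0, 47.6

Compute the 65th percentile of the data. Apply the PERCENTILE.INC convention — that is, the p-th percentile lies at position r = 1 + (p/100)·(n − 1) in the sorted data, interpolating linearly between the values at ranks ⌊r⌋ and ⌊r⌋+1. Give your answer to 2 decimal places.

46.50

Sorted: 19.1, 23.7, 25.1, 31.0, 39.0, 43.5, 45.4, 47.6, 49.1, 50.6, 52.1.
n = 11.
r = 1 + (65/100)·(11 − 1) = 1 + 6.5 = 7.5.
Rank 7 is 45.4 and rank 8 is 47.6.
Interpolate: 45.4 + 0.5·(47.6 − 45.4) = 45.4 + 0.5·2.2 = 46.5.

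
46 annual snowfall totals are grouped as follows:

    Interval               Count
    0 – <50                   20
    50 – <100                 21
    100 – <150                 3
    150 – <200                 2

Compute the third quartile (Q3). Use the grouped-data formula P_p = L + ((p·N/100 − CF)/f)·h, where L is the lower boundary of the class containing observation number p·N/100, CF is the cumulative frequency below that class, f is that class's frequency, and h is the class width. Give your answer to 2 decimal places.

N = 46; target position k = 75/100 · 46 = 34.5.
Cumulative frequencies: 20, 41, 44, 46.
Observation 34.5 falls in the class 50 – <100.
L = 50, CF = 20, f = 21, h = 50.
P75 = 50 + ((34.5 − 20)/21)·50 = 50 + 34.5238 = 84.5238.

84.52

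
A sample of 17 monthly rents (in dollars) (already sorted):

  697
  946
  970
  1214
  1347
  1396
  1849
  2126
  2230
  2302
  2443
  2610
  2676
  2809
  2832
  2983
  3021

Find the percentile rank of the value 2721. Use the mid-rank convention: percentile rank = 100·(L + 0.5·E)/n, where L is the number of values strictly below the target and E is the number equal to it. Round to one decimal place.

76.5

Count below 2721: L = 13; count equal: E = 0; n = 17.
Percentile rank = 100·(13 + 0.5·0)/17 = 100·13/17 = 76.47.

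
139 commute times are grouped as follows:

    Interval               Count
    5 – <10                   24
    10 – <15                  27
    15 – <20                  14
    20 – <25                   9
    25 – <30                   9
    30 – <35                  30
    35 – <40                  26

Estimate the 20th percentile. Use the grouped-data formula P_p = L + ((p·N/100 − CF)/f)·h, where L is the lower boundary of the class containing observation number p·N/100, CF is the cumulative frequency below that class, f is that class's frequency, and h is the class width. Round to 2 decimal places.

10.70

N = 139; target position k = 20/100 · 139 = 27.8.
Cumulative frequencies: 24, 51, 65, 74, 83, 113, 139.
Observation 27.8 falls in the class 10 – <15.
L = 10, CF = 24, f = 27, h = 5.
P20 = 10 + ((27.8 − 24)/27)·5 = 10 + 0.703704 = 10.7037.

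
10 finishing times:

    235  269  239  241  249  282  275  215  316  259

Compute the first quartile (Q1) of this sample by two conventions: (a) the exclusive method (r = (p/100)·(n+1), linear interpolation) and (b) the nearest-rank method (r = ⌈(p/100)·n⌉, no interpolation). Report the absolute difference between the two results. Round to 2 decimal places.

1.00

Sorted: 215, 235, 239, 241, 249, 259, 269, 275, 282, 316.
n = 10.
(a) r = 2.75; between ranks 2 (235) and 3 (239): 238.
(b) the nearest-rank method: rank 3 → 239.
|238 − 239| = 1.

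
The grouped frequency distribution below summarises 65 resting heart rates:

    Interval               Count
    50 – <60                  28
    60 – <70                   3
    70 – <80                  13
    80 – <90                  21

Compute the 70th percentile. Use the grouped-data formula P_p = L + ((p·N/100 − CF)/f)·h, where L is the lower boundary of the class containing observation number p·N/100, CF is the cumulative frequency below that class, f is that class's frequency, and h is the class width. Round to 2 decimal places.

80.71

N = 65; target position k = 70/100 · 65 = 45.5.
Cumulative frequencies: 28, 31, 44, 65.
Observation 45.5 falls in the class 80 – <90.
L = 80, CF = 44, f = 21, h = 10.
P70 = 80 + ((45.5 − 44)/21)·10 = 80 + 0.714286 = 80.7143.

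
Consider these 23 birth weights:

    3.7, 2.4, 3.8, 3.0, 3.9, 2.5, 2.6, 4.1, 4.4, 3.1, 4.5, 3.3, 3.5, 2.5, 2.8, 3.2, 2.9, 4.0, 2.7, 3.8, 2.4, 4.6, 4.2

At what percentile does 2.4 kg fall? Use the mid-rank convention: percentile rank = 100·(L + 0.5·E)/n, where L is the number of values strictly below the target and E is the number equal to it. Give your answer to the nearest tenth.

Sorted: 2.4, 2.4, 2.5, 2.5, 2.6, 2.7, 2.8, 2.9, 3.0, 3.1, 3.2, 3.3, 3.5, 3.7, 3.8, 3.8, 3.9, 4.0, 4.1, 4.2, 4.4, 4.5, 4.6.
Count below 2.4: L = 0; count equal: E = 2; n = 23.
Percentile rank = 100·(0 + 0.5·2)/23 = 100·1/23 = 4.348.

4.3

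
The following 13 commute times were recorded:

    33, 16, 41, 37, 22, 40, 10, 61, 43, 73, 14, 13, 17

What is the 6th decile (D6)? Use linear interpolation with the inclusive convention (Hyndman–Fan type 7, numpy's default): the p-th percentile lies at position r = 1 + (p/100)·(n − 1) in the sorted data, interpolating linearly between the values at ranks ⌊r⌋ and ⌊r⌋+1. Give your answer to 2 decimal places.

Sorted: 10, 13, 14, 16, 17, 22, 33, 37, 40, 41, 43, 61, 73.
n = 13.
r = 1 + (60/100)·(13 − 1) = 1 + 7.2 = 8.2.
Rank 8 is 37 and rank 9 is 40.
Interpolate: 37 + 0.2·(40 − 37) = 37 + 0.2·3 = 37.6.

37.60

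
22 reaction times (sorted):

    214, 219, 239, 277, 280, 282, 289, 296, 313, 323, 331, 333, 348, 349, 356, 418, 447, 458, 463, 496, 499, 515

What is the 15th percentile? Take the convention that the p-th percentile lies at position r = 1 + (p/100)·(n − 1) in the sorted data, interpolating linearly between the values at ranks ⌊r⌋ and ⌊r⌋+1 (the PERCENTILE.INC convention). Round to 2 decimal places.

n = 22.
r = 1 + (15/100)·(22 − 1) = 1 + 3.15 = 4.15.
Rank 4 is 277 and rank 5 is 280.
Interpolate: 277 + 0.15·(280 − 277) = 277 + 0.15·3 = 277.45.

277.45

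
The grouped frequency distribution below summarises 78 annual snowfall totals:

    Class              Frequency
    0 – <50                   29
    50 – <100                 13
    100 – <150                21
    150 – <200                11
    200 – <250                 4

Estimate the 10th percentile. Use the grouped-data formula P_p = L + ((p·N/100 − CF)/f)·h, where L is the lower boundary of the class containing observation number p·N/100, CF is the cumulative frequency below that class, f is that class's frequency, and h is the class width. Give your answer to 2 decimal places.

N = 78; target position k = 10/100 · 78 = 7.8.
Cumulative frequencies: 29, 42, 63, 74, 78.
Observation 7.8 falls in the class 0 – <50.
L = 0, CF = 0, f = 29, h = 50.
P10 = 0 + ((7.8 − 0)/29)·50 = 0 + 13.4483 = 13.4483.

13.45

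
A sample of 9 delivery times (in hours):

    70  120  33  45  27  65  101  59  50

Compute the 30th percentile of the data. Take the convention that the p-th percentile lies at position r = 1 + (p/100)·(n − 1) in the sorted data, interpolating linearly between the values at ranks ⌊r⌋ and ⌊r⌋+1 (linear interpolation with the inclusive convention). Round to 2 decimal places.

Sorted: 27, 33, 45, 50, 59, 65, 70, 101, 120.
n = 9.
r = 1 + (30/100)·(9 − 1) = 1 + 2.4 = 3.4.
Rank 3 is 45 and rank 4 is 50.
Interpolate: 45 + 0.4·(50 − 45) = 45 + 0.4·5 = 47.

47.00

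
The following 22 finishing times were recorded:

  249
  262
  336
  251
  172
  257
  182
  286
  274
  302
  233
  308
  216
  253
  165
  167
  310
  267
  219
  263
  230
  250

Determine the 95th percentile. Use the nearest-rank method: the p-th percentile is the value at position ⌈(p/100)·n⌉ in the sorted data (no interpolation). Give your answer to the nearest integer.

Sorted: 165, 167, 172, 182, 216, 219, 230, 233, 249, 250, 251, 253, 257, 262, 263, 267, 274, 286, 302, 308, 310, 336.
n = 22.
Position = ⌈95/100 · 22⌉ = ⌈20.9⌉ = 21.
The value at rank 21 is 310.

310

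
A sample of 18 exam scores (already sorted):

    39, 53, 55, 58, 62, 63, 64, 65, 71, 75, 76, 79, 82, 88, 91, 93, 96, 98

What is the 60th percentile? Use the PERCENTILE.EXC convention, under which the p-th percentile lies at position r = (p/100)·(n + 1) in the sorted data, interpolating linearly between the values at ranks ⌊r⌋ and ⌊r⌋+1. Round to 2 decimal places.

77.20

n = 18.
r = (60/100)·(18 + 1) = 11.4.
Rank 11 is 76 and rank 12 is 79.
Interpolate: 76 + 0.4·(79 − 76) = 76 + 0.4·3 = 77.2.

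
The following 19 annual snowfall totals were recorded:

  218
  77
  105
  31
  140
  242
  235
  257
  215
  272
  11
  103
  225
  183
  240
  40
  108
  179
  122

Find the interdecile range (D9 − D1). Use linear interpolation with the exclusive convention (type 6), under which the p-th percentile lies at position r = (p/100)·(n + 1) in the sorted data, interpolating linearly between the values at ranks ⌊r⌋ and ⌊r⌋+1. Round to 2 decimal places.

Sorted: 11, 31, 40, 77, 103, 105, 108, 122, 140, 179, 183, 215, 218, 225, 235, 240, 242, 257, 272.
n = 19.
P10: r = 2 (integer) → 31.
P90: r = 18 (integer) → 257.
Difference: 257 − 31 = 226.

226.00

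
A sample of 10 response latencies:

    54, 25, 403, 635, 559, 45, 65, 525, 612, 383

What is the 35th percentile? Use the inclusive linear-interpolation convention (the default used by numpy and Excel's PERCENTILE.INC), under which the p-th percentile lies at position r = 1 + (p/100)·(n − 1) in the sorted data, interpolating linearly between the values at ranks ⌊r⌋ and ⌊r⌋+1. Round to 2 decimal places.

112.70

Sorted: 25, 45, 54, 65, 383, 403, 525, 559, 612, 635.
n = 10.
r = 1 + (35/100)·(10 − 1) = 1 + 3.15 = 4.15.
Rank 4 is 65 and rank 5 is 383.
Interpolate: 65 + 0.15·(383 − 65) = 65 + 0.15·318 = 112.7.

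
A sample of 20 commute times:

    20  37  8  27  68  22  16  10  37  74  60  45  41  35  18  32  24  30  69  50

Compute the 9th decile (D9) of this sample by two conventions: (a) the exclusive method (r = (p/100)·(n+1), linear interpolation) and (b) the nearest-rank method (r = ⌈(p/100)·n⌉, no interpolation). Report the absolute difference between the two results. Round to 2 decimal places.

Sorted: 8, 10, 16, 18, 20, 22, 24, 27, 30, 32, 35, 37, 37, 41, 45, 50, 60, 68, 69, 74.
n = 20.
(a) r = 18.9; between ranks 18 (68) and 19 (69): 68.9.
(b) the nearest-rank method: rank 18 → 68.
|68.9 − 68| = 0.9.

0.90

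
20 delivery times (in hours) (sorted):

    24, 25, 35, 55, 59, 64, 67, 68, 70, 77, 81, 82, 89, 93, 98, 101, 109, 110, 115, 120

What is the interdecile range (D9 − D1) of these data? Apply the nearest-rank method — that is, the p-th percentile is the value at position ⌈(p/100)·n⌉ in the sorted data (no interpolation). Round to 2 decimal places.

n = 20.
P10: rank ⌈10/100·20⌉ = 2 → 25.
P90: rank ⌈90/100·20⌉ = 18 → 110.
Difference: 110 − 25 = 85.

85.00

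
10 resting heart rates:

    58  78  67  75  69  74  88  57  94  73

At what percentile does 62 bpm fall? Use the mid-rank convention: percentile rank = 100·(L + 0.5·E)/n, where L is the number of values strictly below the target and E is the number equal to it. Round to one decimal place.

Sorted: 57, 58, 67, 69, 73, 74, 75, 78, 88, 94.
Count below 62: L = 2; count equal: E = 0; n = 10.
Percentile rank = 100·(2 + 0.5·0)/10 = 100·2/10 = 20.

20.0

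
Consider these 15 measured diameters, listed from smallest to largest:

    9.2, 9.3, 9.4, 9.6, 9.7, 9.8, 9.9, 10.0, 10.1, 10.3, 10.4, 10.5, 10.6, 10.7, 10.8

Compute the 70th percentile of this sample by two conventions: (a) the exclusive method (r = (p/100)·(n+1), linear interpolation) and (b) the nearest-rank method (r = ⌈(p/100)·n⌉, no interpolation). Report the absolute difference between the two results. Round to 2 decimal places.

0.02

n = 15.
(a) r = 11.2; between ranks 11 (10.4) and 12 (10.5): 10.42.
(b) the nearest-rank method: rank 11 → 10.4.
|10.42 − 10.4| = 0.02.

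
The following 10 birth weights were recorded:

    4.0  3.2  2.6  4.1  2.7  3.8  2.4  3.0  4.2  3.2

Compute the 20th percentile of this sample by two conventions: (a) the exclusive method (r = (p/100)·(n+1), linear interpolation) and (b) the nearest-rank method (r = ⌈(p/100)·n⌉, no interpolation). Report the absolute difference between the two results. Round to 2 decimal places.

0.02

Sorted: 2.4, 2.6, 2.7, 3.0, 3.2, 3.2, 3.8, 4.0, 4.1, 4.2.
n = 10.
(a) r = 2.2; between ranks 2 (2.6) and 3 (2.7): 2.62.
(b) the nearest-rank method: rank 2 → 2.6.
|2.62 − 2.6| = 0.02.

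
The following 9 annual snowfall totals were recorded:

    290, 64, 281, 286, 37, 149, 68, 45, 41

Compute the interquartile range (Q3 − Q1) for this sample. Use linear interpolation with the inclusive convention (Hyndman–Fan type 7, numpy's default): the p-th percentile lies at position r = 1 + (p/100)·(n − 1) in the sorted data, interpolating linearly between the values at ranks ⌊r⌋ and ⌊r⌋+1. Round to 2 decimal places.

Sorted: 37, 41, 45, 64, 68, 149, 281, 286, 290.
n = 9.
P25: r = 3 (integer) → 45.
P75: r = 7 (integer) → 281.
Difference: 281 − 45 = 236.

236.00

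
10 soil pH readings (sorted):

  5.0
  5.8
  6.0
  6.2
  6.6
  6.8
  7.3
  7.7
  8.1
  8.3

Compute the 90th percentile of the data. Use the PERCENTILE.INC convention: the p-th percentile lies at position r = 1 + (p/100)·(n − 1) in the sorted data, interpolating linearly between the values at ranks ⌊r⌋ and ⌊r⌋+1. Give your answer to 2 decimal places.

8.12

n = 10.
r = 1 + (90/100)·(10 − 1) = 1 + 8.1 = 9.1.
Rank 9 is 8.1 and rank 10 is 8.3.
Interpolate: 8.1 + 0.1·(8.3 − 8.1) = 8.1 + 0.1·0.2 = 8.12.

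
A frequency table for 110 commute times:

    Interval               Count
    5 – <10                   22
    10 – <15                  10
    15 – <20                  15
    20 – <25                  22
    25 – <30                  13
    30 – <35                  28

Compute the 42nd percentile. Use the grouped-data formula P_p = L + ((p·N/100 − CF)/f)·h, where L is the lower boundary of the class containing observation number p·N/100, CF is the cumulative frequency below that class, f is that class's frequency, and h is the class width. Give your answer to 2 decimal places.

N = 110; target position k = 42/100 · 110 = 46.2.
Cumulative frequencies: 22, 32, 47, 69, 82, 110.
Observation 46.2 falls in the class 15 – <20.
L = 15, CF = 32, f = 15, h = 5.
P42 = 15 + ((46.2 − 32)/15)·5 = 15 + 4.73333 = 19.7333.

19.73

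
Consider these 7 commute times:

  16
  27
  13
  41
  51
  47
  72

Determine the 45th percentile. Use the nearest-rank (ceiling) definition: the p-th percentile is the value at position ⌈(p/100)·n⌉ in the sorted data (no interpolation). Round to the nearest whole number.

Sorted: 13, 16, 27, 41, 47, 51, 72.
n = 7.
Position = ⌈45/100 · 7⌉ = ⌈3.15⌉ = 4.
The value at rank 4 is 41.

41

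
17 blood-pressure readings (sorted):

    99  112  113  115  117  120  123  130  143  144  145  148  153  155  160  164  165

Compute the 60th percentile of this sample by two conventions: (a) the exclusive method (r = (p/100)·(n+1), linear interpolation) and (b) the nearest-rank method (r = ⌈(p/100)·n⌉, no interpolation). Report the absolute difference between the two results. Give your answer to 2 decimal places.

n = 17.
(a) r = 10.8; between ranks 10 (144) and 11 (145): 144.8.
(b) the nearest-rank method: rank 11 → 145.
|144.8 − 145| = 0.2.

0.20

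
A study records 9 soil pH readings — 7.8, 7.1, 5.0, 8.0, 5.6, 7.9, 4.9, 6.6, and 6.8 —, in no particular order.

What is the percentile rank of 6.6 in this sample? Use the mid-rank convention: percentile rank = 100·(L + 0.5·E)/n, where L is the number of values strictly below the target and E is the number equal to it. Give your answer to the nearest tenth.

Sorted: 4.9, 5.0, 5.6, 6.6, 6.8, 7.1, 7.8, 7.9, 8.0.
Count below 6.6: L = 3; count equal: E = 1; n = 9.
Percentile rank = 100·(3 + 0.5·1)/9 = 100·3.5/9 = 38.89.

38.9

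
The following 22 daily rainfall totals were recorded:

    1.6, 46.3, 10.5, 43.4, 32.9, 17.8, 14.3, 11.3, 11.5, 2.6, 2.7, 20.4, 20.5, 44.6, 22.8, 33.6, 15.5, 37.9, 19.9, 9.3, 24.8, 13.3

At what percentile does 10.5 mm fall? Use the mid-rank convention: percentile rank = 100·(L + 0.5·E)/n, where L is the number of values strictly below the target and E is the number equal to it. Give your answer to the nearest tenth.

Sorted: 1.6, 2.6, 2.7, 9.3, 10.5, 11.3, 11.5, 13.3, 14.3, 15.5, 17.8, 19.9, 20.4, 20.5, 22.8, 24.8, 32.9, 33.6, 37.9, 43.4, 44.6, 46.3.
Count below 10.5: L = 4; count equal: E = 1; n = 22.
Percentile rank = 100·(4 + 0.5·1)/22 = 100·4.5/22 = 20.45.

20.5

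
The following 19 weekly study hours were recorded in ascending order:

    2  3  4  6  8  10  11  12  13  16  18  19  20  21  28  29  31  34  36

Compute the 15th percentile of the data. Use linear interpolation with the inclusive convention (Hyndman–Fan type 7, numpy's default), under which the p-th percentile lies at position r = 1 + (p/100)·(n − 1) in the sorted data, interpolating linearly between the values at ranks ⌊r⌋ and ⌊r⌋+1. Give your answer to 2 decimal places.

5.40

n = 19.
r = 1 + (15/100)·(19 − 1) = 1 + 2.7 = 3.7.
Rank 3 is 4 and rank 4 is 6.
Interpolate: 4 + 0.7·(6 − 4) = 4 + 0.7·2 = 5.4.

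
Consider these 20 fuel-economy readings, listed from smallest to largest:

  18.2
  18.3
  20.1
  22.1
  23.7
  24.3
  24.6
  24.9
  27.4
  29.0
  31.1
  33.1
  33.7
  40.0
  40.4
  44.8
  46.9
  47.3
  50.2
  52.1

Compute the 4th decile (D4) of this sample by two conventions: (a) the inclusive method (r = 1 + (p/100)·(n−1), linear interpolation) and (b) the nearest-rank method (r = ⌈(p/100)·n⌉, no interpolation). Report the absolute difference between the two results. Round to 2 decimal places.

1.50

n = 20.
(a) r = 8.6; between ranks 8 (24.9) and 9 (27.4): 26.4.
(b) the nearest-rank method: rank 8 → 24.9.
|26.4 − 24.9| = 1.5.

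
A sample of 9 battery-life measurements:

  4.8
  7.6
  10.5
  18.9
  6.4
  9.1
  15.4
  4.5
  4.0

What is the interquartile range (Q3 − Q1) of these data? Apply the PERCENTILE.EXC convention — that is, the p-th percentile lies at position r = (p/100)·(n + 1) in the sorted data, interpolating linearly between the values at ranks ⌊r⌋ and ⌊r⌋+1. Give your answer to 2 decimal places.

Sorted: 4.0, 4.5, 4.8, 6.4, 7.6, 9.1, 10.5, 15.4, 18.9.
n = 9.
P25: r = 2.5; ranks 2–3 are 4.5, 4.8; interpolating gives 4.65.
P75: r = 7.5; ranks 7–8 are 10.5, 15.4; interpolating gives 12.95.
Difference: 12.95 − 4.65 = 8.3.

8.30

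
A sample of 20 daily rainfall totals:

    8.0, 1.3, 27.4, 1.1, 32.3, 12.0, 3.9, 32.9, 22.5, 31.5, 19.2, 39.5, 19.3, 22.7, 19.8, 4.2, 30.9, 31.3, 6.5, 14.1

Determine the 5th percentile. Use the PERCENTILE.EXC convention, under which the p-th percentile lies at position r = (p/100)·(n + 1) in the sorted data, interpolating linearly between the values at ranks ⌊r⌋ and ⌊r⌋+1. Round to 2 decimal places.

Sorted: 1.1, 1.3, 3.9, 4.2, 6.5, 8.0, 12.0, 14.1, 19.2, 19.3, 19.8, 22.5, 22.7, 27.4, 30.9, 31.3, 31.5, 32.3, 32.9, 39.5.
n = 20.
r = (5/100)·(20 + 1) = 1.05.
Rank 1 is 1.1 and rank 2 is 1.3.
Interpolate: 1.1 + 0.05·(1.3 − 1.1) = 1.1 + 0.05·0.2 = 1.11.

1.11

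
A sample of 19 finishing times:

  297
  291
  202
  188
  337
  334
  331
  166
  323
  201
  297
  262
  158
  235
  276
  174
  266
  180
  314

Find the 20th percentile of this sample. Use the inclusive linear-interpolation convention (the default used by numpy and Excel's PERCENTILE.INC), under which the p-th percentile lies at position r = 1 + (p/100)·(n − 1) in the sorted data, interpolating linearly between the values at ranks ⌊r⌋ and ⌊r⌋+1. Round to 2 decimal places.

Sorted: 158, 166, 174, 180, 188, 201, 202, 235, 262, 266, 276, 291, 297, 297, 314, 323, 331, 334, 337.
n = 19.
r = 1 + (20/100)·(19 − 1) = 1 + 3.6 = 4.6.
Rank 4 is 180 and rank 5 is 188.
Interpolate: 180 + 0.6·(188 − 180) = 180 + 0.6·8 = 184.8.

184.80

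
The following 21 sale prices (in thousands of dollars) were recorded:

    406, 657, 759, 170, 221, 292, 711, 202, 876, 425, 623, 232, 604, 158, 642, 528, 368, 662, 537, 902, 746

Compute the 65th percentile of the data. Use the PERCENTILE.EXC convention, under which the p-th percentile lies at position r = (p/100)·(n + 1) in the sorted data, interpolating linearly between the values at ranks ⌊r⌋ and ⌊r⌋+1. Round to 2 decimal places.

Sorted: 158, 170, 202, 221, 232, 292, 368, 406, 425, 528, 537, 604, 623, 642, 657, 662, 711, 746, 759, 876, 902.
n = 21.
r = (65/100)·(21 + 1) = 14.3.
Rank 14 is 642 and rank 15 is 657.
Interpolate: 642 + 0.3·(657 − 642) = 642 + 0.3·15 = 646.5.

646.50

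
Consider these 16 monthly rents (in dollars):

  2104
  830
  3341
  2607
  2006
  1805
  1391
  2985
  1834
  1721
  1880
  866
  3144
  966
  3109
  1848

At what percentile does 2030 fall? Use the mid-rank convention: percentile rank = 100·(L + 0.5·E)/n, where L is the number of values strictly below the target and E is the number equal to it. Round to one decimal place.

Sorted: 830, 866, 966, 1391, 1721, 1805, 1834, 1848, 1880, 2006, 2104, 2607, 2985, 3109, 3144, 3341.
Count below 2030: L = 10; count equal: E = 0; n = 16.
Percentile rank = 100·(10 + 0.5·0)/16 = 100·10/16 = 62.5.

62.5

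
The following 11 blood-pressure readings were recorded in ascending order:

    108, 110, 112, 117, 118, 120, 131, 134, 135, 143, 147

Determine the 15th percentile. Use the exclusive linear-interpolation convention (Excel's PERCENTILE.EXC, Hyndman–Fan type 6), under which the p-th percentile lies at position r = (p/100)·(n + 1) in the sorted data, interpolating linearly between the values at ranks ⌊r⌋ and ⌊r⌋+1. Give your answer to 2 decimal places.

n = 11.
r = (15/100)·(11 + 1) = 1.8.
Rank 1 is 108 and rank 2 is 110.
Interpolate: 108 + 0.8·(110 − 108) = 108 + 0.8·2 = 109.6.

109.60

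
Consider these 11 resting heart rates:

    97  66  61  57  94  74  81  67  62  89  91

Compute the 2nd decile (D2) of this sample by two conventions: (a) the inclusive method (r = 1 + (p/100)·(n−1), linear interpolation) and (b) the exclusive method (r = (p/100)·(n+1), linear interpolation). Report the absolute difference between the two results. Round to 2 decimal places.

Sorted: 57, 61, 62, 66, 67, 74, 81, 89, 91, 94, 97.
n = 11.
(a) r = 3 → value at rank 3 = 62.
(b) r = 2.4; between ranks 2 (61) and 3 (62): 61.4.
|62 − 61.4| = 0.6.

0.60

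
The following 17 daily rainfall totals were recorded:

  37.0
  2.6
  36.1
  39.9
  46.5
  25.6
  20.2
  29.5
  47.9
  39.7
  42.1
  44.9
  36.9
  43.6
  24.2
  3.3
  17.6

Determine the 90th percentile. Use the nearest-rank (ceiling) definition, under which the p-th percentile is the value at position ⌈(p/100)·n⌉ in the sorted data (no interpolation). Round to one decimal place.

46.5

Sorted: 2.6, 3.3, 17.6, 20.2, 24.2, 25.6, 29.5, 36.1, 36.9, 37.0, 39.7, 39.9, 42.1, 43.6, 44.9, 46.5, 47.9.
n = 17.
Position = ⌈90/100 · 17⌉ = ⌈15.3⌉ = 16.
The value at rank 16 is 46.5.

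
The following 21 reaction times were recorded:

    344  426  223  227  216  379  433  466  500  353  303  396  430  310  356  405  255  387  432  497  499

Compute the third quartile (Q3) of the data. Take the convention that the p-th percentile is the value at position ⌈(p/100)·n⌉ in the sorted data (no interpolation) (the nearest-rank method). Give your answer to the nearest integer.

Sorted: 216, 223, 227, 255, 303, 310, 344, 353, 356, 379, 387, 396, 405, 426, 430, 432, 433, 466, 497, 499, 500.
n = 21.
Position = ⌈75/100 · 21⌉ = ⌈15.75⌉ = 16.
The value at rank 16 is 432.

432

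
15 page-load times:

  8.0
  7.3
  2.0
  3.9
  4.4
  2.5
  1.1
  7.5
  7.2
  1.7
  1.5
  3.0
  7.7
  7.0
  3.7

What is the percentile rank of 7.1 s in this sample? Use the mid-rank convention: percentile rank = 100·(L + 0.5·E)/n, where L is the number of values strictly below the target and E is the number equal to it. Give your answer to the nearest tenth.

66.7

Sorted: 1.1, 1.5, 1.7, 2.0, 2.5, 3.0, 3.7, 3.9, 4.4, 7.0, 7.2, 7.3, 7.5, 7.7, 8.0.
Count below 7.1: L = 10; count equal: E = 0; n = 15.
Percentile rank = 100·(10 + 0.5·0)/15 = 100·10/15 = 66.67.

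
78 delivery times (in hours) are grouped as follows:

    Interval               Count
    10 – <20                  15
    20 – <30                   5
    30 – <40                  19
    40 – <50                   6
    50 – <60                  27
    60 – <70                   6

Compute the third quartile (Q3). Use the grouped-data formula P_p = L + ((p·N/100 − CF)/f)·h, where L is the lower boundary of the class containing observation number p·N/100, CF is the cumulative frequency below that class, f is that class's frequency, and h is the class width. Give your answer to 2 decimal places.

55.00

N = 78; target position k = 75/100 · 78 = 58.5.
Cumulative frequencies: 15, 20, 39, 45, 72, 78.
Observation 58.5 falls in the class 50 – <60.
L = 50, CF = 45, f = 27, h = 10.
P75 = 50 + ((58.5 − 45)/27)·10 = 50 + 5 = 55.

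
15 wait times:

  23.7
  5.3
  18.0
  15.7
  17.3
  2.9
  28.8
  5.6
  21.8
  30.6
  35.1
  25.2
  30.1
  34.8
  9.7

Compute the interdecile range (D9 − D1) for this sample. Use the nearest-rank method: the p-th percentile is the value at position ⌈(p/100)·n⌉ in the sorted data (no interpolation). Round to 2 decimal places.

29.50

Sorted: 2.9, 5.3, 5.6, 9.7, 15.7, 17.3, 18.0, 21.8, 23.7, 25.2, 28.8, 30.1, 30.6, 34.8, 35.1.
n = 15.
P10: rank ⌈10/100·15⌉ = 2 → 5.3.
P90: rank ⌈90/100·15⌉ = 14 → 34.8.
Difference: 34.8 − 5.3 = 29.5.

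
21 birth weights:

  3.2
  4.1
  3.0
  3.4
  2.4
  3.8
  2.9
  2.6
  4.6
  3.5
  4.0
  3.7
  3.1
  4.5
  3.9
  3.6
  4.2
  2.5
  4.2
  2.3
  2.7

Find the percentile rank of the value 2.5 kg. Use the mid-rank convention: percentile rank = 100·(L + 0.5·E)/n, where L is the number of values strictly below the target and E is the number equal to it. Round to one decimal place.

11.9

Sorted: 2.3, 2.4, 2.5, 2.6, 2.7, 2.9, 3.0, 3.1, 3.2, 3.4, 3.5, 3.6, 3.7, 3.8, 3.9, 4.0, 4.1, 4.2, 4.2, 4.5, 4.6.
Count below 2.5: L = 2; count equal: E = 1; n = 21.
Percentile rank = 100·(2 + 0.5·1)/21 = 100·2.5/21 = 11.9.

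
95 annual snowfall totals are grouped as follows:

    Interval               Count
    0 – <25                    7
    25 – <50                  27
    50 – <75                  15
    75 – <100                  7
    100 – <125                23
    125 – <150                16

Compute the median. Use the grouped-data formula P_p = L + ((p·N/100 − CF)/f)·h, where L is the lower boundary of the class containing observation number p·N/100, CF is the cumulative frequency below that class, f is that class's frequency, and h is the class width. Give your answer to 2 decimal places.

N = 95; target position k = 50/100 · 95 = 47.5.
Cumulative frequencies: 7, 34, 49, 56, 79, 95.
Observation 47.5 falls in the class 50 – <75.
L = 50, CF = 34, f = 15, h = 25.
P50 = 50 + ((47.5 − 34)/15)·25 = 50 + 22.5 = 72.5.

72.50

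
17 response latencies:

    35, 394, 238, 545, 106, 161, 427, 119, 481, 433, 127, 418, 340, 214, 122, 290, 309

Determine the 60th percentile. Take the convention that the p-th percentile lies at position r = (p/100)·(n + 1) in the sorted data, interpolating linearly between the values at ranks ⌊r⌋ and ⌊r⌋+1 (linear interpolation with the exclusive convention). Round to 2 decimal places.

Sorted: 35, 106, 119, 122, 127, 161, 214, 238, 290, 309, 340, 394, 418, 427, 433, 481, 545.
n = 17.
r = (60/100)·(17 + 1) = 10.8.
Rank 10 is 309 and rank 11 is 340.
Interpolate: 309 + 0.8·(340 − 309) = 309 + 0.8·31 = 333.8.

333.80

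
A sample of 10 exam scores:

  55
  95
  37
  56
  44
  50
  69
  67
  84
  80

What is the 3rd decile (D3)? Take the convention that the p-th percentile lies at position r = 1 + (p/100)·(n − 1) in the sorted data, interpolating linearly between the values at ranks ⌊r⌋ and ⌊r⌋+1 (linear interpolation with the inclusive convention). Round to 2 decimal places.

Sorted: 37, 44, 50, 55, 56, 67, 69, 80, 84, 95.
n = 10.
r = 1 + (30/100)·(10 − 1) = 1 + 2.7 = 3.7.
Rank 3 is 50 and rank 4 is 55.
Interpolate: 50 + 0.7·(55 − 50) = 50 + 0.7·5 = 53.5.

53.50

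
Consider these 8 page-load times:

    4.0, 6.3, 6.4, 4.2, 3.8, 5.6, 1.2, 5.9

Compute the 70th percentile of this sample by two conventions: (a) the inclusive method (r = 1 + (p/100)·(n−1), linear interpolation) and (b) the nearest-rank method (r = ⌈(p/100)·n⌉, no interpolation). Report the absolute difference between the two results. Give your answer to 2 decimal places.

Sorted: 1.2, 3.8, 4.0, 4.2, 5.6, 5.9, 6.3, 6.4.
n = 8.
(a) r = 5.9; between ranks 5 (5.6) and 6 (5.9): 5.87.
(b) the nearest-rank method: rank 6 → 5.9.
|5.87 − 5.9| = 0.03.

0.03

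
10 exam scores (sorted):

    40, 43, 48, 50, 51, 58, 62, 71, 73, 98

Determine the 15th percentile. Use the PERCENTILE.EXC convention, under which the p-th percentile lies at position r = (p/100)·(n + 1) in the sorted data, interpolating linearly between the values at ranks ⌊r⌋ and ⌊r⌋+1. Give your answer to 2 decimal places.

41.95

n = 10.
r = (15/100)·(10 + 1) = 1.65.
Rank 1 is 40 and rank 2 is 43.
Interpolate: 40 + 0.65·(43 − 40) = 40 + 0.65·3 = 41.95.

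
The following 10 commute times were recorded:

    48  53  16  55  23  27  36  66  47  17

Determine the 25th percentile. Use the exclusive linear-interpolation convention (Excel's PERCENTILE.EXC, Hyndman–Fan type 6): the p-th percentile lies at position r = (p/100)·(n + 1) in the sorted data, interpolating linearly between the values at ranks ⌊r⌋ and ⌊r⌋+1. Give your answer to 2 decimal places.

21.50

Sorted: 16, 17, 23, 27, 36, 47, 48, 53, 55, 66.
n = 10.
r = (25/100)·(10 + 1) = 2.75.
Rank 2 is 17 and rank 3 is 23.
Interpolate: 17 + 0.75·(23 − 17) = 17 + 0.75·6 = 21.5.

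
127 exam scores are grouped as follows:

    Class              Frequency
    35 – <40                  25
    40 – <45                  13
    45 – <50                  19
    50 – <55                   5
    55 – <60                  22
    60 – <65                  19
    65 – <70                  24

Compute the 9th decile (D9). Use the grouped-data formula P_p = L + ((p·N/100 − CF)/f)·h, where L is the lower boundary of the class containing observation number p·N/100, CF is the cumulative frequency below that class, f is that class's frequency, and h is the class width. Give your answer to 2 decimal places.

N = 127; target position k = 90/100 · 127 = 114.3.
Cumulative frequencies: 25, 38, 57, 62, 84, 103, 127.
Observation 114.3 falls in the class 65 – <70.
L = 65, CF = 103, f = 24, h = 5.
P90 = 65 + ((114.3 − 103)/24)·5 = 65 + 2.35417 = 67.3542.

67.35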